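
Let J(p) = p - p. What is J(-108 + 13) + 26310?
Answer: 26310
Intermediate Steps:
J(p) = 0
J(-108 + 13) + 26310 = 0 + 26310 = 26310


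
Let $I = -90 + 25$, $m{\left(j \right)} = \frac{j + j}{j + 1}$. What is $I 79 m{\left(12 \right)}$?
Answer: $-9480$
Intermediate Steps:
$m{\left(j \right)} = \frac{2 j}{1 + j}$
$I = -65$
$I 79 m{\left(12 \right)} = \left(-65\right) 79 \cdot 2 \cdot 12 \frac{1}{1 + 12} = - 5135 \cdot 2 \cdot 12 \cdot \frac{1}{13} = \left(-5135\right) \frac{24}{13} = -9480$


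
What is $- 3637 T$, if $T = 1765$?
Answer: $-6419305$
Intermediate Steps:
$- 3637 T = \left(-3637\right) 1765 = -6419305$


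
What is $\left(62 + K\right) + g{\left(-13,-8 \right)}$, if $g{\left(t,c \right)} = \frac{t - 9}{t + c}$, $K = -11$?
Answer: $\frac{1093}{21} \approx 52.048$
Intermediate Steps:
$g{\left(t,c \right)} = \frac{-9 + t}{c + t}$ ($g{\left(t,c \right)} = \frac{t - 9}{c + t} = \frac{-9 + t}{c + t}$)
$\left(62 + K\right) + g{\left(-13,-8 \right)} = \left(62 - 11\right) + \frac{-9 - 13}{-8 - 13} = 51 + \frac{1}{-21} \left(-22\right) = 51 - - \frac{22}{21} = 51 + \frac{22}{21} = \frac{1093}{21}$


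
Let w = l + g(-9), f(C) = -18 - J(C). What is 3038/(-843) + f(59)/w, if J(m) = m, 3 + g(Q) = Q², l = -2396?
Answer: -6977173/1954074 ≈ -3.5706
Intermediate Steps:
g(Q) = -3 + Q²
f(C) = -18 - C
w = -2318 (w = -2396 + (-3 + (-9)²) = -2396 + (-3 + 81) = -2396 + 78 = -2318)
3038/(-843) + f(59)/w = 3038/(-843) + (-18 - 1*59)/(-2318) = 3038*(-1/843) + (-18 - 59)*(-1/2318) = -3038/843 - 77*(-1/2318) = -3038/843 + 77/2318 = -6977173/1954074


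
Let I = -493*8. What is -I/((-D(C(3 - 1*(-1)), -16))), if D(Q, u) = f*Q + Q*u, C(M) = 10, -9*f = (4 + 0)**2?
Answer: 4437/200 ≈ 22.185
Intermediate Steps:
f = -16/9 (f = -(4 + 0)**2/9 = -1/9*4**2 = -1/9*16 = -16/9 ≈ -1.7778)
D(Q, u) = -16*Q/9 + Q*u
I = -3944
-I/((-D(C(3 - 1*(-1)), -16))) = -(-3944)/((-10*(-16 + 9*(-16))/9)) = -(-3944)/((-10*(-16 - 144)/9)) = -(-3944)/((-10*(-160)/9)) = -(-3944)/((-1*(-1600/9))) = -(-3944)/1600/9 = -(-3944)*9/1600 = -1*(-4437/200) = 4437/200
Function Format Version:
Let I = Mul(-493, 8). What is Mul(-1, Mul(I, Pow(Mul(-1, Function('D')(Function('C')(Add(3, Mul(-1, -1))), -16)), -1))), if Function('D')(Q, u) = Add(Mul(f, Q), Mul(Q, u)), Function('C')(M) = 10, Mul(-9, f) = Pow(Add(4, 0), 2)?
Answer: Rational(4437, 200) ≈ 22.185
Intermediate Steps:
f = Rational(-16, 9) (f = Mul(Rational(-1, 9), Pow(Add(4, 0), 2)) = Mul(Rational(-1, 9), Pow(4, 2)) = Mul(Rational(-1, 9), 16) = Rational(-16, 9) ≈ -1.7778)
Function('D')(Q, u) = Add(Mul(Rational(-16, 9), Q), Mul(Q, u))
I = -3944
Mul(-1, Mul(I, Pow(Mul(-1, Function('D')(Function('C')(Add(3, Mul(-1, -1))), -16)), -1))) = Mul(-1, Mul(-3944, Pow(Mul(-1, Mul(Rational(1, 9), 10, Add(-16, Mul(9, -16)))), -1))) = Mul(-1, Mul(-3944, Pow(Mul(-1, Mul(Rational(1, 9), 10, Add(-16, -144))), -1))) = Mul(-1, Mul(-3944, Pow(Mul(-1, Mul(Rational(1, 9), 10, -160)), -1))) = Mul(-1, Mul(-3944, Pow(Mul(-1, Rational(-1600, 9)), -1))) = Mul(-1, Mul(-3944, Pow(Rational(1600, 9), -1))) = Mul(-1, Mul(-3944, Rational(9, 1600))) = Mul(-1, Rational(-4437, 200)) = Rational(4437, 200)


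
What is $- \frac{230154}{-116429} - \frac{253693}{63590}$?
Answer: $- \frac{14901729437}{7403720110} \approx -2.0127$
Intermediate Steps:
$- \frac{230154}{-116429} - \frac{253693}{63590} = \left(-230154\right) \left(- \frac{1}{116429}\right) - \frac{253693}{63590} = \frac{230154}{116429} - \frac{253693}{63590} = - \frac{14901729437}{7403720110}$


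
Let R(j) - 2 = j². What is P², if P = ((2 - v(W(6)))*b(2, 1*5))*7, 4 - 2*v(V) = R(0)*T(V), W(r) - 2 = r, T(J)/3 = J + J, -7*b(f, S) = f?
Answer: 9216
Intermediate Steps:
b(f, S) = -f/7
T(J) = 6*J (T(J) = 3*(J + J) = 3*(2*J) = 6*J)
R(j) = 2 + j²
W(r) = 2 + r
v(V) = 2 - 6*V (v(V) = 2 - (2 + 0²)*6*V/2 = 2 - (2 + 0)*6*V/2 = 2 - 6*V)
P = -96 (P = ((2 - (2 - 6*(2 + 6)))*(-⅐*2))*7 = ((2 - (2 - 6*8))*(-2/7))*7 = ((2 - (2 - 48))*(-2/7))*7 = ((2 - 1*(-46))*(-2/7))*7 = ((2 + 46)*(-2/7))*7 = (48*(-2/7))*7 = -96/7*7 = -96)
P² = (-96)² = 9216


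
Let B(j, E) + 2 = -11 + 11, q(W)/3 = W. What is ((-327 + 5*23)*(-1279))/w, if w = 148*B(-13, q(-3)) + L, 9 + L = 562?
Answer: 271148/257 ≈ 1055.1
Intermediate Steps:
L = 553 (L = -9 + 562 = 553)
q(W) = 3*W
B(j, E) = -2 (B(j, E) = -2 + (-11 + 11) = -2 + 0 = -2)
w = 257 (w = 148*(-2) + 553 = -296 + 553 = 257)
((-327 + 5*23)*(-1279))/w = ((-327 + 5*23)*(-1279))/257 = ((-327 + 115)*(-1279))*(1/257) = -212*(-1279)*(1/257) = 271148*(1/257) = 271148/257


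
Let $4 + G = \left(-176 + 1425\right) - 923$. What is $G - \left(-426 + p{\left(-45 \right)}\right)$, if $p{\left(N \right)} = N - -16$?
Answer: $777$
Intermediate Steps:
$p{\left(N \right)} = 16 + N$ ($p{\left(N \right)} = N + 16 = 16 + N$)
$G = 322$ ($G = -4 + \left(\left(-176 + 1425\right) - 923\right) = -4 + \left(1249 - 923\right) = -4 + 326 = 322$)
$G - \left(-426 + p{\left(-45 \right)}\right) = 322 + \left(426 - \left(16 - 45\right)\right) = 322 + \left(426 - -29\right) = 322 + \left(426 + 29\right) = 322 + 455 = 777$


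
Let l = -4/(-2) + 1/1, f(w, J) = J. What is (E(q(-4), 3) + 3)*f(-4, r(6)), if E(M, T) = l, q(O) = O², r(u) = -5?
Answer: -30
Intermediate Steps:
l = 3 (l = -4*(-½) + 1*1 = 2 + 1 = 3)
E(M, T) = 3
(E(q(-4), 3) + 3)*f(-4, r(6)) = (3 + 3)*(-5) = 6*(-5) = -30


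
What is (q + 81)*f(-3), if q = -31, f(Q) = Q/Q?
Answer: 50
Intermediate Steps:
f(Q) = 1
(q + 81)*f(-3) = (-31 + 81)*1 = 50*1 = 50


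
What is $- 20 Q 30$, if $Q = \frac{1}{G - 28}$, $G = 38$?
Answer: $-60$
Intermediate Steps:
$Q = \frac{1}{10}$ ($Q = \frac{1}{38 - 28} = \frac{1}{10} \approx 0.1$)
$- 20 Q 30 = \left(-20\right) \frac{1}{10} \cdot 30 = \left(-2\right) 30 = -60$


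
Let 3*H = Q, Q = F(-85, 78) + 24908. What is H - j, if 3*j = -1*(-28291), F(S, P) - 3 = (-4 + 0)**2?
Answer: -3364/3 ≈ -1121.3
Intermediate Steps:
F(S, P) = 19 (F(S, P) = 3 + (-4 + 0)**2 = 3 + (-4)**2 = 3 + 16 = 19)
j = 28291/3 (j = (-1*(-28291))/3 = (1/3)*28291 = 28291/3 ≈ 9430.3)
Q = 24927 (Q = 19 + 24908 = 24927)
H = 8309 (H = (1/3)*24927 = 8309)
H - j = 8309 - 1*28291/3 = 8309 - 28291/3 = -3364/3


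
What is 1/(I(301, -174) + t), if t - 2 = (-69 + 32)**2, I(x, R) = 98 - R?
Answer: 1/1643 ≈ 0.00060864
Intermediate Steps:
t = 1371 (t = 2 + (-69 + 32)**2 = 2 + (-37)**2 = 2 + 1369 = 1371)
1/(I(301, -174) + t) = 1/((98 - 1*(-174)) + 1371) = 1/((98 + 174) + 1371) = 1/(272 + 1371) = 1/1643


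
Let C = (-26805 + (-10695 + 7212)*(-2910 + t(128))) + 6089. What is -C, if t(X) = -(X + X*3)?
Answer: -11898110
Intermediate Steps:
t(X) = -4*X (t(X) = -(X + 3*X) = -4*X)
C = 11898110 (C = (-26805 + (-10695 + 7212)*(-2910 - 4*128)) + 6089 = (-26805 - 3483*(-2910 - 512)) + 6089 = (-26805 - 3483*(-3422)) + 6089 = (-26805 + 11918826) + 6089 = 11892021 + 6089 = 11898110)
-C = -1*11898110 = -11898110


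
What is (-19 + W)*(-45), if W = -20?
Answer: 1755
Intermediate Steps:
(-19 + W)*(-45) = (-19 - 20)*(-45) = -39*(-45) = 1755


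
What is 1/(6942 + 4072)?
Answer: 1/11014 ≈ 9.0793e-5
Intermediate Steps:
1/(6942 + 4072) = 1/11014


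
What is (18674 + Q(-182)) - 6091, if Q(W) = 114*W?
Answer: -8165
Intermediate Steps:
(18674 + Q(-182)) - 6091 = (18674 + 114*(-182)) - 6091 = (18674 - 20748) - 6091 = -2074 - 6091 = -8165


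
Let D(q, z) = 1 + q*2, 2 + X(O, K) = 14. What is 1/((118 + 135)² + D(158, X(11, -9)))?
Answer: 1/64326 ≈ 1.5546e-5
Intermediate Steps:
X(O, K) = 12 (X(O, K) = -2 + 14 = 12)
D(q, z) = 1 + 2*q
1/((118 + 135)² + D(158, X(11, -9))) = 1/((118 + 135)² + (1 + 2*158)) = 1/(253² + (1 + 316)) = 1/(64009 + 317) = 1/64326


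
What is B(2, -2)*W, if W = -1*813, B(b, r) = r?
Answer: 1626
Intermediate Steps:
W = -813
B(2, -2)*W = -2*(-813) = 1626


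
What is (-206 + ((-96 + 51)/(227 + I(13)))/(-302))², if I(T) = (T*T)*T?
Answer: 2526799539132961/59543808256 ≈ 42436.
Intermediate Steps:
I(T) = T³ (I(T) = T²*T = T³)
(-206 + ((-96 + 51)/(227 + I(13)))/(-302))² = (-206 + ((-96 + 51)/(227 + 13³))/(-302))² = (-206 - 45/(227 + 2197)*(-1/302))² = (-206 - 45/2424*(-1/302))² = (-206 - 45*1/2424*(-1/302))² = (-206 - 15/808*(-1/302))² = (-206 + 15/244016)² = (-50267281/244016)² = 2526799539132961/59543808256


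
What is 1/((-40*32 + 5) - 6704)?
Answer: -1/7979 ≈ -0.00012533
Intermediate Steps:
1/((-40*32 + 5) - 6704) = 1/((-1280 + 5) - 6704) = 1/(-1275 - 6704) = 1/(-7979) = -1/7979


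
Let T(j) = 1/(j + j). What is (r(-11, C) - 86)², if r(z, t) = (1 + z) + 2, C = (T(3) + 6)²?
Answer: 8836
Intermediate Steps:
T(j) = 1/(2*j)
C = 1369/36 (C = ((½)/3 + 6)² = ((½)*(⅓) + 6)² = (⅙ + 6)² = (37/6)² = 1369/36 ≈ 38.028)
r(z, t) = 3 + z
(r(-11, C) - 86)² = ((3 - 11) - 86)² = (-8 - 86)² = (-94)² = 8836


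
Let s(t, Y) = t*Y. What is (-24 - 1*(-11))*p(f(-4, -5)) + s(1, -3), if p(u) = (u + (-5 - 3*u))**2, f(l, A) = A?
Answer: -328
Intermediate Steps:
s(t, Y) = Y*t
p(u) = (-5 - 2*u)**2
(-24 - 1*(-11))*p(f(-4, -5)) + s(1, -3) = (-24 - 1*(-11))*(5 + 2*(-5))**2 - 3*1 = (-24 + 11)*(5 - 10)**2 - 3 = -13*(-5)**2 - 3 = -13*25 - 3 = -325 - 3 = -328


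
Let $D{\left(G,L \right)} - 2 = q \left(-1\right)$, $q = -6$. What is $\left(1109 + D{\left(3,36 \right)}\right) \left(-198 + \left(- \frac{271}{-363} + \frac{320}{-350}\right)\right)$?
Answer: $- \frac{2812294357}{12705} \approx -2.2135 \cdot 10^{5}$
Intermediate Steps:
$D{\left(G,L \right)} = 8$ ($D{\left(G,L \right)} = 2 - -6 = 2 + 6 = 8$)
$\left(1109 + D{\left(3,36 \right)}\right) \left(-198 + \left(- \frac{271}{-363} + \frac{320}{-350}\right)\right) = \left(1109 + 8\right) \left(-198 + \left(- \frac{271}{-363} + \frac{320}{-350}\right)\right) = 1117 \left(-198 + \left(\left(-271\right) \left(- \frac{1}{363}\right) + 320 \left(- \frac{1}{350}\right)\right)\right) = 1117 \left(-198 + \left(\frac{271}{363} - \frac{32}{35}\right)\right) = 1117 \left(-198 - \frac{2131}{12705}\right) = 1117 \left(- \frac{2517721}{12705}\right) = - \frac{2812294357}{12705}$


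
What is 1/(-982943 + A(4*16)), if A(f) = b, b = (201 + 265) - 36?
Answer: -1/982513 ≈ -1.0178e-6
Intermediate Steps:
b = 430 (b = 466 - 36 = 430)
A(f) = 430
1/(-982943 + A(4*16)) = 1/(-982943 + 430) = 1/(-982513) = -1/982513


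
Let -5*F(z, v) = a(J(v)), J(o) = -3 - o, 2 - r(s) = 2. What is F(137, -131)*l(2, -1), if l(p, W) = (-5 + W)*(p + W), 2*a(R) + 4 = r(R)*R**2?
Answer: -12/5 ≈ -2.4000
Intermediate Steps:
r(s) = 0 (r(s) = 2 - 1*2 = 2 - 2 = 0)
a(R) = -2 (a(R) = -2 + (0*R**2)/2 = -2 + (1/2)*0 = -2 + 0 = -2)
F(z, v) = 2/5 (F(z, v) = -1/5*(-2) = 2/5)
l(p, W) = (-5 + W)*(W + p)
F(137, -131)*l(2, -1) = 2*((-1)**2 - 5*(-1) - 5*2 - 1*2)/5 = 2*(1 + 5 - 10 - 2)/5 = (2/5)*(-6) = -12/5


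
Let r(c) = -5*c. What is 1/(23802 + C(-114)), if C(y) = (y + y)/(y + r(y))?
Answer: 2/47603 ≈ 4.2014e-5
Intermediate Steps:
C(y) = -½ (C(y) = (y + y)/(y - 5*y) = (2*y)/((-4*y)) = (2*y)*(-1/(4*y)) = -½)
1/(23802 + C(-114)) = 1/(23802 - ½) = 1/(47603/2) = 2/47603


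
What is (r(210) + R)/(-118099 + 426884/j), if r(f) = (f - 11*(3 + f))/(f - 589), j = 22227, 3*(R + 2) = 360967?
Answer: -1013629868762/994708084231 ≈ -1.0190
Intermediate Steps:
R = 360961/3 (R = -2 + (⅓)*360967 = -2 + 360967/3 = 360961/3 ≈ 1.2032e+5)
r(f) = (-33 - 10*f)/(-589 + f) (r(f) = (f + (-33 - 11*f))/(-589 + f) = (-33 - 10*f)/(-589 + f))
(r(210) + R)/(-118099 + 426884/j) = ((-33 - 10*210)/(-589 + 210) + 360961/3)/(-118099 + 426884/22227) = ((-33 - 2100)/(-379) + 360961/3)/(-118099 + 426884*(1/22227)) = (-1/379*(-2133) + 360961/3)/(-118099 + 426884/22227) = (2133/379 + 360961/3)/(-2624559589/22227) = (136810618/1137)*(-22227/2624559589) = -1013629868762/994708084231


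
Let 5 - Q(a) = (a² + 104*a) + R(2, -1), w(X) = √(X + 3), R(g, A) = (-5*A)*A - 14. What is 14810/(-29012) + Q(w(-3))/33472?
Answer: -15469501/30346552 ≈ -0.50976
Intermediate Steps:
R(g, A) = -14 - 5*A² (R(g, A) = -5*A² - 14 = -14 - 5*A²)
w(X) = √(3 + X)
Q(a) = 24 - a² - 104*a (Q(a) = 5 - ((a² + 104*a) + (-14 - 5*(-1)²)) = 5 - ((a² + 104*a) + (-14 - 5*1)) = 5 - ((a² + 104*a) + (-14 - 5)) = 5 - ((a² + 104*a) - 19) = 5 - (-19 + a² + 104*a) = 5 + (19 - a² - 104*a) = 24 - a² - 104*a)
14810/(-29012) + Q(w(-3))/33472 = 14810/(-29012) + (24 - (√(3 - 3))² - 104*√(3 - 3))/33472 = 14810*(-1/29012) + (24 - (√0)² - 104*√0)*(1/33472) = -7405/14506 + (24 - 1*0² - 104*0)*(1/33472) = -7405/14506 + (24 - 1*0 + 0)*(1/33472) = -7405/14506 + (24 + 0 + 0)*(1/33472) = -7405/14506 + 24*(1/33472) = -7405/14506 + 3/4184 = -15469501/30346552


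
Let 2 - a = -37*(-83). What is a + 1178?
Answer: -1891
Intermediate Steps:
a = -3069 (a = 2 - (-37)*(-83) = 2 - 1*3071 = 2 - 3071 = -3069)
a + 1178 = -3069 + 1178 = -1891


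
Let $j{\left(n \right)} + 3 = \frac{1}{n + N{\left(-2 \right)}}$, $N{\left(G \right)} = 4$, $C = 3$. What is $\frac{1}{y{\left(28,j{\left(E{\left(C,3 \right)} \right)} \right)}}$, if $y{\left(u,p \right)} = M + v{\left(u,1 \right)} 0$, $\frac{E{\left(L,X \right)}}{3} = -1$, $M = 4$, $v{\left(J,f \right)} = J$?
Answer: $\frac{1}{4} \approx 0.25$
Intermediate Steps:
$E{\left(L,X \right)} = -3$ ($E{\left(L,X \right)} = 3 \left(-1\right) = -3$)
$j{\left(n \right)} = -3 + \frac{1}{4 + n}$ ($j{\left(n \right)} = -3 + \frac{1}{n + 4} = -3 + \frac{1}{4 + n}$)
$y{\left(u,p \right)} = 4$ ($y{\left(u,p \right)} = 4 + u 0 = 4 + 0 = 4$)
$\frac{1}{y{\left(28,j{\left(E{\left(C,3 \right)} \right)} \right)}} = \frac{1}{4}$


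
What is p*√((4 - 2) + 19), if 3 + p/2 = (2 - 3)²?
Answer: -4*√21 ≈ -18.330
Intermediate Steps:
p = -4 (p = -6 + 2*(2 - 3)² = -6 + 2*(-1)² = -6 + 2*1 = -6 + 2 = -4)
p*√((4 - 2) + 19) = -4*√((4 - 2) + 19) = -4*√(2 + 19) = -4*√21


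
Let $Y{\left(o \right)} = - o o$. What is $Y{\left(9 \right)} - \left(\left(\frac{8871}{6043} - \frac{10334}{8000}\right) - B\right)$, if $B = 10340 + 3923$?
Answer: $\frac{342803044181}{24172000} \approx 14182.0$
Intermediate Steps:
$Y{\left(o \right)} = - o^{2}$
$B = 14263$
$Y{\left(9 \right)} - \left(\left(\frac{8871}{6043} - \frac{10334}{8000}\right) - B\right) = - 9^{2} - \left(\left(\frac{8871}{6043} - \frac{10334}{8000}\right) - 14263\right) = \left(-1\right) 81 - \left(\left(8871 \cdot \frac{1}{6043} - \frac{5167}{4000}\right) - 14263\right) = -81 - \left(\left(\frac{8871}{6043} - \frac{5167}{4000}\right) - 14263\right) = -81 - \left(\frac{4259819}{24172000} - 14263\right) = -81 - - \frac{344760976181}{24172000} = -81 + \frac{344760976181}{24172000} = \frac{342803044181}{24172000}$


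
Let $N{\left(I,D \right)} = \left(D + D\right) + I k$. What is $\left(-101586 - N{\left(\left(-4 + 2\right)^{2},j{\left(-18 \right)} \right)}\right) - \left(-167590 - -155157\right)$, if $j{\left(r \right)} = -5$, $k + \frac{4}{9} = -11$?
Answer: $- \frac{801875}{9} \approx -89097.0$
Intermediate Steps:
$k = - \frac{103}{9}$ ($k = - \frac{4}{9} - 11 = - \frac{103}{9} \approx -11.444$)
$N{\left(I,D \right)} = 2 D - \frac{103 I}{9}$ ($N{\left(I,D \right)} = \left(D + D\right) + I \left(- \frac{103}{9}\right) = 2 D - \frac{103 I}{9}$)
$\left(-101586 - N{\left(\left(-4 + 2\right)^{2},j{\left(-18 \right)} \right)}\right) - \left(-167590 - -155157\right) = \left(-101586 - \left(2 \left(-5\right) - \frac{103 \left(-4 + 2\right)^{2}}{9}\right)\right) - \left(-167590 - -155157\right) = \left(-101586 - \left(-10 - \frac{103 \left(-2\right)^{2}}{9}\right)\right) - \left(-167590 + 155157\right) = \left(-101586 - \left(-10 - \frac{412}{9}\right)\right) - -12433 = \left(-101586 - \left(-10 - \frac{412}{9}\right)\right) + 12433 = \left(-101586 - - \frac{502}{9}\right) + 12433 = \left(-101586 + \frac{502}{9}\right) + 12433 = - \frac{913772}{9} + 12433 = - \frac{801875}{9}$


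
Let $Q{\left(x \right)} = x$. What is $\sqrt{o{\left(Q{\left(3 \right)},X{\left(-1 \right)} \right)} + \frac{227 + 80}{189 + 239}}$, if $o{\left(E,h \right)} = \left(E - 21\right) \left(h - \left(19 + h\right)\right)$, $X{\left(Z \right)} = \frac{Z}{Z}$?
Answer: $\frac{\sqrt{15695081}}{214} \approx 18.513$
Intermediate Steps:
$X{\left(Z \right)} = 1$
$o{\left(E,h \right)} = 399 - 19 E$ ($o{\left(E,h \right)} = \left(-21 + E\right) \left(-19\right) = 399 - 19 E$)
$\sqrt{o{\left(Q{\left(3 \right)},X{\left(-1 \right)} \right)} + \frac{227 + 80}{189 + 239}} = \sqrt{\left(399 - 57\right) + \frac{227 + 80}{189 + 239}} = \sqrt{\left(399 - 57\right) + \frac{307}{428}} = \sqrt{342 + 307 \cdot \frac{1}{428}} = \sqrt{342 + \frac{307}{428}} = \sqrt{\frac{146683}{428}} = \frac{\sqrt{15695081}}{214}$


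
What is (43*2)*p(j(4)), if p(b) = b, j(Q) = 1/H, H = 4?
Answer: 43/2 ≈ 21.500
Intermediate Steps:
j(Q) = ¼ (j(Q) = 1/4 = ¼)
(43*2)*p(j(4)) = (43*2)*(¼) = 86*(¼) = 43/2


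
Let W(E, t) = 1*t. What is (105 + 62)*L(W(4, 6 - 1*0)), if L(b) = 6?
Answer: 1002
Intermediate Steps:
W(E, t) = t
(105 + 62)*L(W(4, 6 - 1*0)) = (105 + 62)*6 = 167*6 = 1002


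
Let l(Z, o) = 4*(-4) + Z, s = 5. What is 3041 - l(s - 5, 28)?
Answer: 3057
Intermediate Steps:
l(Z, o) = -16 + Z
3041 - l(s - 5, 28) = 3041 - (-16 + (5 - 5)) = 3041 - (-16 + 0) = 3041 - 1*(-16) = 3041 + 16 = 3057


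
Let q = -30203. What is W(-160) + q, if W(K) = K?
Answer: -30363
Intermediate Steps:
W(-160) + q = -160 - 30203 = -30363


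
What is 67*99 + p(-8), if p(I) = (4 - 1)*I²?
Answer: 6825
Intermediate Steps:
p(I) = 3*I²
67*99 + p(-8) = 67*99 + 3*(-8)² = 6633 + 3*64 = 6633 + 192 = 6825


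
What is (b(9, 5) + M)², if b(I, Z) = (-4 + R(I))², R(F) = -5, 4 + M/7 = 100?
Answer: 567009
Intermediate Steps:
M = 672 (M = -28 + 7*100 = -28 + 700 = 672)
b(I, Z) = 81 (b(I, Z) = (-4 - 5)² = (-9)² = 81)
(b(9, 5) + M)² = (81 + 672)² = 753² = 567009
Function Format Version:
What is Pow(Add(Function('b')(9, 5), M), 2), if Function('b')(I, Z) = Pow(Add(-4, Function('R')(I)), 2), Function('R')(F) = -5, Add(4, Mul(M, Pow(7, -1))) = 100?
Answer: 567009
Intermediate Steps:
M = 672 (M = Add(-28, Mul(7, 100)) = Add(-28, 700) = 672)
Function('b')(I, Z) = 81 (Function('b')(I, Z) = Pow(Add(-4, -5), 2) = Pow(-9, 2) = 81)
Pow(Add(Function('b')(9, 5), M), 2) = Pow(Add(81, 672), 2) = Pow(753, 2) = 567009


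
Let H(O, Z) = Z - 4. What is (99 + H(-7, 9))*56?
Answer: 5824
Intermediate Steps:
H(O, Z) = -4 + Z
(99 + H(-7, 9))*56 = (99 + (-4 + 9))*56 = (99 + 5)*56 = 104*56 = 5824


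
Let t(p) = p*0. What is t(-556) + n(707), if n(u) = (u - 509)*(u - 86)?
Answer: 122958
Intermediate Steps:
t(p) = 0
n(u) = (-509 + u)*(-86 + u)
t(-556) + n(707) = 0 + (43774 + 707**2 - 595*707) = 0 + (43774 + 499849 - 420665) = 0 + 122958 = 122958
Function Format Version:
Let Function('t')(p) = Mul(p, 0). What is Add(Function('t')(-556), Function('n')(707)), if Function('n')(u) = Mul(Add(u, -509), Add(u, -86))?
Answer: 122958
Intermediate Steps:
Function('t')(p) = 0
Function('n')(u) = Mul(Add(-509, u), Add(-86, u))
Add(Function('t')(-556), Function('n')(707)) = Add(0, Add(43774, Pow(707, 2), Mul(-595, 707))) = Add(0, Add(43774, 499849, -420665)) = Add(0, 122958) = 122958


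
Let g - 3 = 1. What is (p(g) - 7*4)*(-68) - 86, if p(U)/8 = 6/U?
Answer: 1002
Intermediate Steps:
g = 4 (g = 3 + 1 = 4)
p(U) = 48/U (p(U) = 8*(6/U) = 48/U)
(p(g) - 7*4)*(-68) - 86 = (48/4 - 7*4)*(-68) - 86 = (48*(¼) - 28)*(-68) - 86 = (12 - 28)*(-68) - 86 = -16*(-68) - 86 = 1088 - 86 = 1002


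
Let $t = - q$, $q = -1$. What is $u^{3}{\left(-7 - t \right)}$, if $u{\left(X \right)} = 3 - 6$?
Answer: $-27$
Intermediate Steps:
$t = 1$ ($t = \left(-1\right) \left(-1\right) = 1$)
$u{\left(X \right)} = -3$
$u^{3}{\left(-7 - t \right)} = \left(-3\right)^{3} = -27$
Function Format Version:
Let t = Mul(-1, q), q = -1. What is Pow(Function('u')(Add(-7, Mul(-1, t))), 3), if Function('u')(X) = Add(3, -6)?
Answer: -27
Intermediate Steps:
t = 1 (t = Mul(-1, -1) = 1)
Function('u')(X) = -3
Pow(Function('u')(Add(-7, Mul(-1, t))), 3) = Pow(-3, 3) = -27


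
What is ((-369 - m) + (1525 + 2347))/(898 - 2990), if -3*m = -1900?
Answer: -8609/6276 ≈ -1.3717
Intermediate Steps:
m = 1900/3 (m = -⅓*(-1900) = 1900/3 ≈ 633.33)
((-369 - m) + (1525 + 2347))/(898 - 2990) = ((-369 - 1*1900/3) + (1525 + 2347))/(898 - 2990) = ((-369 - 1900/3) + 3872)/(-2092) = (-3007/3 + 3872)*(-1/2092) = (8609/3)*(-1/2092) = -8609/6276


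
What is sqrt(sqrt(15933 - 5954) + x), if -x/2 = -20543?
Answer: sqrt(41086 + sqrt(9979)) ≈ 202.94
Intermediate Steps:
x = 41086 (x = -2*(-20543) = 41086)
sqrt(sqrt(15933 - 5954) + x) = sqrt(sqrt(15933 - 5954) + 41086) = sqrt(sqrt(9979) + 41086) = sqrt(41086 + sqrt(9979))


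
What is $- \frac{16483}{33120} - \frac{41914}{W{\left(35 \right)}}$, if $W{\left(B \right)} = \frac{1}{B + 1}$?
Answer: $- \frac{49974916963}{33120} \approx -1.5089 \cdot 10^{6}$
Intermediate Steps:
$W{\left(B \right)} = \frac{1}{1 + B}$
$- \frac{16483}{33120} - \frac{41914}{W{\left(35 \right)}} = - \frac{16483}{33120} - \frac{41914}{\frac{1}{1 + 35}} = \left(-16483\right) \frac{1}{33120} - \frac{41914}{\frac{1}{36}} = - \frac{16483}{33120} - 41914 \frac{1}{\frac{1}{36}} = - \frac{16483}{33120} - 1508904 = - \frac{49974916963}{33120}$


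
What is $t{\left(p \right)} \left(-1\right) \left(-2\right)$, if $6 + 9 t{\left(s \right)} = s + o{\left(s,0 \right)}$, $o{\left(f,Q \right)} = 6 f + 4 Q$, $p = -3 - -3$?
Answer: $- \frac{4}{3} \approx -1.3333$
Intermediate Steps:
$p = 0$ ($p = -3 + 3 = 0$)
$o{\left(f,Q \right)} = 4 Q + 6 f$
$t{\left(s \right)} = - \frac{2}{3} + \frac{7 s}{9}$ ($t{\left(s \right)} = - \frac{2}{3} + \frac{s + \left(4 \cdot 0 + 6 s\right)}{9} = - \frac{2}{3} + \frac{s + \left(0 + 6 s\right)}{9} = - \frac{2}{3} + \frac{s + 6 s}{9} = - \frac{2}{3} + \frac{7 s}{9}$)
$t{\left(p \right)} \left(-1\right) \left(-2\right) = \left(- \frac{2}{3} + \frac{7}{9} \cdot 0\right) \left(-1\right) \left(-2\right) = \left(- \frac{2}{3} + 0\right) \left(-1\right) \left(-2\right) = \left(- \frac{2}{3}\right) \left(-1\right) \left(-2\right) = \frac{2}{3} \left(-2\right) = - \frac{4}{3}$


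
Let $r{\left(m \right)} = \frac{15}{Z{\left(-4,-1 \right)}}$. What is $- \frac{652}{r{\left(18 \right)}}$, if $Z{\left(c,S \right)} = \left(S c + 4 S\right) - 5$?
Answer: $\frac{652}{3} \approx 217.33$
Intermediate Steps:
$Z{\left(c,S \right)} = -5 + 4 S + S c$ ($Z{\left(c,S \right)} = \left(4 S + S c\right) - 5 = -5 + 4 S + S c$)
$r{\left(m \right)} = -3$ ($r{\left(m \right)} = \frac{15}{-5 + 4 \left(-1\right) - -4} = \frac{15}{-5 - 4 + 4} = \frac{15}{-5} = 15 \left(- \frac{1}{5}\right) = -3$)
$- \frac{652}{r{\left(18 \right)}} = - \frac{652}{-3} = \left(-652\right) \left(- \frac{1}{3}\right) = \frac{652}{3}$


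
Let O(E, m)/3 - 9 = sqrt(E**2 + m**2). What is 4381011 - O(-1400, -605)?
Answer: 4380984 - 15*sqrt(93041) ≈ 4.3764e+6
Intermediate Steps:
O(E, m) = 27 + 3*sqrt(E**2 + m**2)
4381011 - O(-1400, -605) = 4381011 - (27 + 3*sqrt((-1400)**2 + (-605)**2)) = 4381011 - (27 + 3*sqrt(1960000 + 366025)) = 4381011 - (27 + 3*sqrt(2326025)) = 4381011 - (27 + 3*(5*sqrt(93041))) = 4381011 - (27 + 15*sqrt(93041)) = 4381011 + (-27 - 15*sqrt(93041)) = 4380984 - 15*sqrt(93041)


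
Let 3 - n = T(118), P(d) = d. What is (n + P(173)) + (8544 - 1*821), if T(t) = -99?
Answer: 7998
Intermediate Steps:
n = 102 (n = 3 - 1*(-99) = 3 + 99 = 102)
(n + P(173)) + (8544 - 1*821) = (102 + 173) + (8544 - 1*821) = 275 + (8544 - 821) = 275 + 7723 = 7998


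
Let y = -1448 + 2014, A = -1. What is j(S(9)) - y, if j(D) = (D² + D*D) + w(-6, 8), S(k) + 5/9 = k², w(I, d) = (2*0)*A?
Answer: 1002506/81 ≈ 12377.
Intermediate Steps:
w(I, d) = 0 (w(I, d) = (2*0)*(-1) = 0*(-1) = 0)
y = 566
S(k) = -5/9 + k²
j(D) = 2*D² (j(D) = (D² + D*D) + 0 = (D² + D²) + 0 = 2*D² + 0 = 2*D²)
j(S(9)) - y = 2*(-5/9 + 9²)² - 1*566 = 2*(-5/9 + 81)² - 566 = 2*(724/9)² - 566 = 2*(524176/81) - 566 = 1048352/81 - 566 = 1002506/81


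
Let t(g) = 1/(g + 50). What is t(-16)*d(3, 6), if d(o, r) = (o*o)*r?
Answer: 27/17 ≈ 1.5882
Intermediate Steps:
d(o, r) = r*o**2 (d(o, r) = o**2*r = r*o**2)
t(g) = 1/(50 + g)
t(-16)*d(3, 6) = (6*3**2)/(50 - 16) = (6*9)/34 = (1/34)*54 = 27/17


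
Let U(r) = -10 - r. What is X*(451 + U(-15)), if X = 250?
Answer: 114000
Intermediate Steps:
X*(451 + U(-15)) = 250*(451 + (-10 - 1*(-15))) = 250*(451 + (-10 + 15)) = 250*(451 + 5) = 250*456 = 114000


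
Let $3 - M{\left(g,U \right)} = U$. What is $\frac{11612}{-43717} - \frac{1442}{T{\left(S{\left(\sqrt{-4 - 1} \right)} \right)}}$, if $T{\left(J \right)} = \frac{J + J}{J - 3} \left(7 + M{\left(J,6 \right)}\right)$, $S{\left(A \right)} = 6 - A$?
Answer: $- \frac{726863379}{7169588} + \frac{2163 i \sqrt{5}}{164} \approx -101.38 + 29.492 i$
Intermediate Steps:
$M{\left(g,U \right)} = 3 - U$
$T{\left(J \right)} = \frac{8 J}{-3 + J}$ ($T{\left(J \right)} = \frac{J + J}{J - 3} \left(7 + \left(3 - 6\right)\right) = \frac{2 J}{-3 + J} \left(7 + \left(3 - 6\right)\right) = \frac{2 J}{-3 + J} \left(7 - 3\right) = \frac{2 J}{-3 + J} 4 = \frac{8 J}{-3 + J}$)
$\frac{11612}{-43717} - \frac{1442}{T{\left(S{\left(\sqrt{-4 - 1} \right)} \right)}} = \frac{11612}{-43717} - \frac{1442}{8 \left(6 - \sqrt{-4 - 1}\right) \frac{1}{-3 + \left(6 - \sqrt{-4 - 1}\right)}} = 11612 \left(- \frac{1}{43717}\right) - \frac{1442}{8 \left(6 - \sqrt{-5}\right) \frac{1}{-3 + \left(6 - \sqrt{-5}\right)}} = - \frac{11612}{43717} - \frac{1442}{8 \left(6 - i \sqrt{5}\right) \frac{1}{-3 + \left(6 - i \sqrt{5}\right)}} = - \frac{11612}{43717} - \frac{1442}{8 \left(6 - i \sqrt{5}\right) \frac{1}{3 - i \sqrt{5}}} = - \frac{11612}{43717} - \frac{1442}{8 \frac{1}{3 - i \sqrt{5}} \left(6 - i \sqrt{5}\right)} = - \frac{11612}{43717} - 1442 \frac{3 - i \sqrt{5}}{8 \left(6 - i \sqrt{5}\right)} = - \frac{11612}{43717} - \frac{721 \left(3 - i \sqrt{5}\right)}{4 \left(6 - i \sqrt{5}\right)}$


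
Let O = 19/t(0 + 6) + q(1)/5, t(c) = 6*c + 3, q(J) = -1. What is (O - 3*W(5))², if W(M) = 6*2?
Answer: 48497296/38025 ≈ 1275.4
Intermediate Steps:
W(M) = 12
t(c) = 3 + 6*c
O = 56/195 (O = 19/(3 + 6*(0 + 6)) - 1/5 = 19/(3 + 6*6) - 1*⅕ = 19/(3 + 36) - ⅕ = 19/39 - ⅕ = 56/195 ≈ 0.28718)
(O - 3*W(5))² = (56/195 - 3*12)² = (56/195 - 36)² = (-6964/195)² = 48497296/38025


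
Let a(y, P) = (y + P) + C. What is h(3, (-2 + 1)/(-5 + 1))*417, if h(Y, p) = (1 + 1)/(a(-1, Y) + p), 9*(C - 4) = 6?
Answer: 10008/83 ≈ 120.58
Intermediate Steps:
C = 14/3 (C = 4 + (1/9)*6 = 4 + 2/3 = 14/3 ≈ 4.6667)
a(y, P) = 14/3 + P + y (a(y, P) = (y + P) + 14/3 = (P + y) + 14/3 = 14/3 + P + y)
h(Y, p) = 2/(11/3 + Y + p) (h(Y, p) = (1 + 1)/((14/3 + Y - 1) + p) = 2/((11/3 + Y) + p) = 2/(11/3 + Y + p))
h(3, (-2 + 1)/(-5 + 1))*417 = (6/(11 + 3*3 + 3*((-2 + 1)/(-5 + 1))))*417 = (6/(11 + 9 + 3*(-1/(-4))))*417 = (6/(11 + 9 + 3*(-1*(-1/4))))*417 = (6/(11 + 9 + 3*(1/4)))*417 = (6/(11 + 9 + 3/4))*417 = (6/(83/4))*417 = (6*(4/83))*417 = (24/83)*417 = 10008/83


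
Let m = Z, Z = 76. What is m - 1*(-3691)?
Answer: 3767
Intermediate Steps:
m = 76
m - 1*(-3691) = 76 - 1*(-3691) = 76 + 3691 = 3767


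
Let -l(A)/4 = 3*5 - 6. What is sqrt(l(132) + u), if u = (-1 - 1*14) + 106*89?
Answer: sqrt(9383) ≈ 96.866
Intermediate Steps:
l(A) = -36 (l(A) = -4*(3*5 - 6) = -4*(15 - 6) = -4*9 = -36)
u = 9419 (u = (-1 - 14) + 9434 = -15 + 9434 = 9419)
sqrt(l(132) + u) = sqrt(-36 + 9419) = sqrt(9383)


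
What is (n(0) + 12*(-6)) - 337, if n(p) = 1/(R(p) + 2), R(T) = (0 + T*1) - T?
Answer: -817/2 ≈ -408.50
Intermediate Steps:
R(T) = 0 (R(T) = (0 + T) - T = T - T = 0)
n(p) = 1/2 (n(p) = 1/(0 + 2) = 1/2)
(n(0) + 12*(-6)) - 337 = (1/2 + 12*(-6)) - 337 = (1/2 - 72) - 337 = -143/2 - 337 = -817/2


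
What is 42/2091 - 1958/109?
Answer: -1363200/75973 ≈ -17.943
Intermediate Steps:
42/2091 - 1958/109 = 42*(1/2091) - 1958*1/109 = 14/697 - 1958/109 = -1363200/75973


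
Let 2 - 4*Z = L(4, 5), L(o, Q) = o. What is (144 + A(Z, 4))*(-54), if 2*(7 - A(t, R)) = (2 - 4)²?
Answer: -8046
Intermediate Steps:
Z = -½ (Z = ½ - ¼*4 = ½ - 1 = -½ ≈ -0.50000)
A(t, R) = 5 (A(t, R) = 7 - (2 - 4)²/2 = 7 - ½*(-2)² = 7 - ½*4 = 7 - 2 = 5)
(144 + A(Z, 4))*(-54) = (144 + 5)*(-54) = 149*(-54) = -8046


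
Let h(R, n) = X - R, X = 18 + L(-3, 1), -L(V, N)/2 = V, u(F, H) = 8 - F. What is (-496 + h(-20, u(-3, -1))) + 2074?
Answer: 1622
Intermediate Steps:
L(V, N) = -2*V
X = 24 (X = 18 - 2*(-3) = 18 + 6 = 24)
h(R, n) = 24 - R
(-496 + h(-20, u(-3, -1))) + 2074 = (-496 + (24 - 1*(-20))) + 2074 = (-496 + (24 + 20)) + 2074 = (-496 + 44) + 2074 = -452 + 2074 = 1622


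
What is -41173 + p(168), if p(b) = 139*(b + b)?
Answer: 5531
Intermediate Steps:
p(b) = 278*b (p(b) = 139*(2*b) = 278*b)
-41173 + p(168) = -41173 + 278*168 = -41173 + 46704 = 5531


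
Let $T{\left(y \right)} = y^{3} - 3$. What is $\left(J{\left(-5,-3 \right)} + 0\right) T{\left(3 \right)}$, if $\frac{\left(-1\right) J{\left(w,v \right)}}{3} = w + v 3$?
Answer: $1008$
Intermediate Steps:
$T{\left(y \right)} = -3 + y^{3}$ ($T{\left(y \right)} = y^{3} - 3 = -3 + y^{3}$)
$J{\left(w,v \right)} = - 9 v - 3 w$ ($J{\left(w,v \right)} = - 3 \left(w + v 3\right) = - 3 \left(w + 3 v\right) = - 9 v - 3 w$)
$\left(J{\left(-5,-3 \right)} + 0\right) T{\left(3 \right)} = \left(\left(\left(-9\right) \left(-3\right) - -15\right) + 0\right) \left(-3 + 3^{3}\right) = \left(\left(27 + 15\right) + 0\right) \left(-3 + 27\right) = \left(42 + 0\right) 24 = 42 \cdot 24 = 1008$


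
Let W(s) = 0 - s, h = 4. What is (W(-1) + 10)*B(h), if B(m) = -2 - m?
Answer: -66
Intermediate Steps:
W(s) = -s
(W(-1) + 10)*B(h) = (-1*(-1) + 10)*(-2 - 1*4) = (1 + 10)*(-2 - 4) = 11*(-6) = -66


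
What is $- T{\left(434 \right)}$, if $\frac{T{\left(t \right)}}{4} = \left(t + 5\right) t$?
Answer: $-762104$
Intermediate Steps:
$T{\left(t \right)} = 4 t \left(5 + t\right)$ ($T{\left(t \right)} = 4 \left(t + 5\right) t = 4 \left(5 + t\right) t = 4 t \left(5 + t\right)$)
$- T{\left(434 \right)} = - 4 \cdot 434 \left(5 + 434\right) = - 4 \cdot 434 \cdot 439 = \left(-1\right) 762104 = -762104$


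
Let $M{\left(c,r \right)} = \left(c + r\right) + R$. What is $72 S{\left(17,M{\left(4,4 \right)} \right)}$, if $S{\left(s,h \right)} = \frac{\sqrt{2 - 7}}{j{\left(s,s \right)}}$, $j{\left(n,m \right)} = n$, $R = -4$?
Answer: $\frac{72 i \sqrt{5}}{17} \approx 9.4704 i$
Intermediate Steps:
$M{\left(c,r \right)} = -4 + c + r$ ($M{\left(c,r \right)} = \left(c + r\right) - 4 = -4 + c + r$)
$S{\left(s,h \right)} = \frac{i \sqrt{5}}{s}$ ($S{\left(s,h \right)} = \frac{\sqrt{2 - 7}}{s} = \frac{\sqrt{-5}}{s} = \frac{i \sqrt{5}}{s}$)
$72 S{\left(17,M{\left(4,4 \right)} \right)} = 72 \frac{i \sqrt{5}}{17} = \frac{72 i \sqrt{5}}{17}$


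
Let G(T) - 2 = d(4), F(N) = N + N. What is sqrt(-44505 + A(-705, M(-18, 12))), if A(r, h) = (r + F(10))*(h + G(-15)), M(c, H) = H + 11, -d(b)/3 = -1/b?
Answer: 5*I*sqrt(9943)/2 ≈ 249.29*I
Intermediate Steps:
d(b) = 3/b (d(b) = -(-3)/b = 3/b)
F(N) = 2*N
G(T) = 11/4 (G(T) = 2 + 3/4 = 11/4)
M(c, H) = 11 + H
A(r, h) = (20 + r)*(11/4 + h) (A(r, h) = (r + 2*10)*(h + 11/4) = (r + 20)*(11/4 + h) = (20 + r)*(11/4 + h))
sqrt(-44505 + A(-705, M(-18, 12))) = sqrt(-44505 + (55 + 20*(11 + 12) + (11/4)*(-705) + (11 + 12)*(-705))) = sqrt(-44505 + (55 + 20*23 - 7755/4 + 23*(-705))) = sqrt(-44505 + (55 + 460 - 7755/4 - 16215)) = sqrt(-44505 - 70555/4) = sqrt(-248575/4) = 5*I*sqrt(9943)/2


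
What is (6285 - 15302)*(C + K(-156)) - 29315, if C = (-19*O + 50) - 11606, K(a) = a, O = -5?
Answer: 104721174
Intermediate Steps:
C = -11461 (C = (-19*(-5) + 50) - 11606 = (95 + 50) - 11606 = 145 - 11606 = -11461)
(6285 - 15302)*(C + K(-156)) - 29315 = (6285 - 15302)*(-11461 - 156) - 29315 = -9017*(-11617) - 29315 = 104750489 - 29315 = 104721174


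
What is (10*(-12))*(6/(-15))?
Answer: 48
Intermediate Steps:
(10*(-12))*(6/(-15)) = -720*(-1)/15 = -120*(-2/5) = 48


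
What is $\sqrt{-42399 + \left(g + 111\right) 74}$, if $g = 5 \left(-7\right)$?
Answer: $5 i \sqrt{1471} \approx 191.77 i$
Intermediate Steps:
$g = -35$
$\sqrt{-42399 + \left(g + 111\right) 74} = \sqrt{-42399 + \left(-35 + 111\right) 74} = \sqrt{-42399 + 76 \cdot 74} = \sqrt{-42399 + 5624} = \sqrt{-36775} = 5 i \sqrt{1471}$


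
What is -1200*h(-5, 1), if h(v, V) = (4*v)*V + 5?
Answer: 18000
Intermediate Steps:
h(v, V) = 5 + 4*V*v (h(v, V) = 4*V*v + 5 = 5 + 4*V*v)
-1200*h(-5, 1) = -1200*(5 + 4*1*(-5)) = -1200*(5 - 20) = -1200*(-15) = 18000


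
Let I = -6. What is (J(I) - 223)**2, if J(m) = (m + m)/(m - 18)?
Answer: 198025/4 ≈ 49506.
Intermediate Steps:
J(m) = 2*m/(-18 + m) (J(m) = (2*m)/(-18 + m) = 2*m/(-18 + m))
(J(I) - 223)**2 = (2*(-6)/(-18 - 6) - 223)**2 = (2*(-6)/(-24) - 223)**2 = (2*(-6)*(-1/24) - 223)**2 = (1/2 - 223)**2 = (-445/2)**2 = 198025/4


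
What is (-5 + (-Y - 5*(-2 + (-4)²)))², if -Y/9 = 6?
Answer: 441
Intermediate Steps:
Y = -54 (Y = -9*6 = -54)
(-5 + (-Y - 5*(-2 + (-4)²)))² = (-5 + (-1*(-54) - 5*(-2 + (-4)²)))² = (-5 + (54 - 5*(-2 + 16)))² = (-5 + (54 - 5*14))² = (-5 + (54 - 70))² = (-5 - 16)² = (-21)² = 441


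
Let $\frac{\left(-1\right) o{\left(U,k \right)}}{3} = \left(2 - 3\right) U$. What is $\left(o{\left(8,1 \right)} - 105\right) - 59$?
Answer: $-140$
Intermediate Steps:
$o{\left(U,k \right)} = 3 U$ ($o{\left(U,k \right)} = - 3 \left(2 - 3\right) U = - 3 \left(- U\right) = 3 U$)
$\left(o{\left(8,1 \right)} - 105\right) - 59 = \left(3 \cdot 8 - 105\right) - 59 = \left(24 - 105\right) - 59 = -81 - 59 = -140$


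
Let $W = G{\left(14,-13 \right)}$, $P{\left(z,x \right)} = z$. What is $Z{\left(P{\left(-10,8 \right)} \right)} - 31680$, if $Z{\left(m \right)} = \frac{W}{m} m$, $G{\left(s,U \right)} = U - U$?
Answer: $-31680$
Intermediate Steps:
$G{\left(s,U \right)} = 0$
$W = 0$
$Z{\left(m \right)} = 0$ ($Z{\left(m \right)} = \frac{0}{m} m = 0 m = 0$)
$Z{\left(P{\left(-10,8 \right)} \right)} - 31680 = 0 - 31680 = -31680$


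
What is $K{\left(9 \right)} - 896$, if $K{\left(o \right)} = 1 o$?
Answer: $-887$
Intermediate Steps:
$K{\left(o \right)} = o$
$K{\left(9 \right)} - 896 = 9 - 896 = -887$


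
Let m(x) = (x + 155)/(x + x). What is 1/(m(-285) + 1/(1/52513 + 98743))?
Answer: 295561596120/67411778321 ≈ 4.3844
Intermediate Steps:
m(x) = (155 + x)/(2*x) (m(x) = (155 + x)/((2*x)) = (155 + x)*(1/(2*x)) = (155 + x)/(2*x))
1/(m(-285) + 1/(1/52513 + 98743)) = 1/((½)*(155 - 285)/(-285) + 1/(1/52513 + 98743)) = 1/((½)*(-1/285)*(-130) + 1/(1/52513 + 98743)) = 1/(13/57 + 1/(5185291160/52513)) = 1/(13/57 + 52513/5185291160) = 1/(67411778321/295561596120) = 295561596120/67411778321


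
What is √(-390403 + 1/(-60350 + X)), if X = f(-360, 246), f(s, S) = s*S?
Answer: I*√8656869556953210/148910 ≈ 624.82*I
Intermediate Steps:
f(s, S) = S*s
X = -88560 (X = 246*(-360) = -88560)
√(-390403 + 1/(-60350 + X)) = √(-390403 + 1/(-60350 - 88560)) = √(-390403 + 1/(-148910)) = √(-390403 - 1/148910) = √(-58134910731/148910) = I*√8656869556953210/148910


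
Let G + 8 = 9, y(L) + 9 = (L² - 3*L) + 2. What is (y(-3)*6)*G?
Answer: 66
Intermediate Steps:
y(L) = -7 + L² - 3*L (y(L) = -9 + ((L² - 3*L) + 2) = -9 + (2 + L² - 3*L) = -7 + L² - 3*L)
G = 1 (G = -8 + 9 = 1)
(y(-3)*6)*G = ((-7 + (-3)² - 3*(-3))*6)*1 = ((-7 + 9 + 9)*6)*1 = (11*6)*1 = 66*1 = 66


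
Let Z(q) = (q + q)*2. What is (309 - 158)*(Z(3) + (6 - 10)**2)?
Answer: 4228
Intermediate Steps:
Z(q) = 4*q (Z(q) = (2*q)*2 = 4*q)
(309 - 158)*(Z(3) + (6 - 10)**2) = (309 - 158)*(4*3 + (6 - 10)**2) = 151*(12 + (-4)**2) = 151*(12 + 16) = 151*28 = 4228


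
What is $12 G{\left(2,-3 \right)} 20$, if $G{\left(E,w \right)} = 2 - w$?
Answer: $1200$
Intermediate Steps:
$12 G{\left(2,-3 \right)} 20 = 12 \left(2 - -3\right) 20 = 12 \left(2 + 3\right) 20 = 12 \cdot 5 \cdot 20 = 60 \cdot 20 = 1200$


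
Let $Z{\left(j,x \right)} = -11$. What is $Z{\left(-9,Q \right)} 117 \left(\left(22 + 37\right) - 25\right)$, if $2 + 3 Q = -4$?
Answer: $-43758$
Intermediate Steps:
$Q = -2$ ($Q = - \frac{2}{3} + \frac{1}{3} \left(-4\right) = - \frac{2}{3} - \frac{4}{3} = -2$)
$Z{\left(-9,Q \right)} 117 \left(\left(22 + 37\right) - 25\right) = \left(-11\right) 117 \left(\left(22 + 37\right) - 25\right) = - 1287 \left(59 - 25\right) = \left(-1287\right) 34 = -43758$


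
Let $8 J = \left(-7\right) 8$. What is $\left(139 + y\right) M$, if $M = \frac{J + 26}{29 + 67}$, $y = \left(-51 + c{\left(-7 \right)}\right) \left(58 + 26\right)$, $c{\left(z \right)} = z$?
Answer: $- \frac{89927}{96} \approx -936.74$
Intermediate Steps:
$J = -7$ ($J = \frac{\left(-7\right) 8}{8} = \frac{1}{8} \left(-56\right) = -7$)
$y = -4872$ ($y = \left(-51 - 7\right) \left(58 + 26\right) = \left(-58\right) 84 = -4872$)
$M = \frac{19}{96}$ ($M = \frac{-7 + 26}{29 + 67} = \frac{19}{96} \approx 0.19792$)
$\left(139 + y\right) M = \left(139 - 4872\right) \frac{19}{96} = \left(-4733\right) \frac{19}{96} = - \frac{89927}{96}$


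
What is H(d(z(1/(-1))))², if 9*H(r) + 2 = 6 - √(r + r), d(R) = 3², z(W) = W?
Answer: 34/81 - 8*√2/27 ≈ 0.00072685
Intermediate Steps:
d(R) = 9
H(r) = 4/9 - √2*√r/9 (H(r) = -2/9 + (6 - √(r + r))/9 = -2/9 + (6 - √(2*r))/9 = -2/9 + (6 - √2*√r)/9 = -2/9 + (⅔ - √2*√r/9) = 4/9 - √2*√r/9)
H(d(z(1/(-1))))² = (4/9 - √2*√9/9)² = (4/9 - ⅑*√2*3)² = (4/9 - √2/3)²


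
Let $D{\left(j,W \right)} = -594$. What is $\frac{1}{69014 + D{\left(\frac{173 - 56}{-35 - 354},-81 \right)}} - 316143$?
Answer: $- \frac{21630504059}{68420} \approx -3.1614 \cdot 10^{5}$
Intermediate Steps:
$\frac{1}{69014 + D{\left(\frac{173 - 56}{-35 - 354},-81 \right)}} - 316143 = \frac{1}{69014 - 594} - 316143 = \frac{1}{68420} - 316143 = - \frac{21630504059}{68420}$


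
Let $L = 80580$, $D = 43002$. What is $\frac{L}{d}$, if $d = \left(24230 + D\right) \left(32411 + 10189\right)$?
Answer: $\frac{1343}{47734720} \approx 2.8135 \cdot 10^{-5}$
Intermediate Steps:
$d = 2864083200$ ($d = \left(24230 + 43002\right) \left(32411 + 10189\right) = 67232 \cdot 42600 = 2864083200$)
$\frac{L}{d} = \frac{80580}{2864083200} = 80580 \cdot \frac{1}{2864083200} = \frac{1343}{47734720}$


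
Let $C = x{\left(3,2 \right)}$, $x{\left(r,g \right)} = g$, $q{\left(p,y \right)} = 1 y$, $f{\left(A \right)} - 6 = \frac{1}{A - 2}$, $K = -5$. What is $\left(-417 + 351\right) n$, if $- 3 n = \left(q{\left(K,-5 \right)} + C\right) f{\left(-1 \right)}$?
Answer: $-374$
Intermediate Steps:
$f{\left(A \right)} = 6 + \frac{1}{-2 + A}$ ($f{\left(A \right)} = 6 + \frac{1}{A - 2} = 6 + \frac{1}{-2 + A}$)
$q{\left(p,y \right)} = y$
$C = 2$
$n = \frac{17}{3}$ ($n = - \frac{\left(-5 + 2\right) \frac{-11 + 6 \left(-1\right)}{-2 - 1}}{3} = - \frac{\left(-3\right) \frac{-11 - 6}{-3}}{3} = - \frac{\left(-3\right) \left(\left(- \frac{1}{3}\right) \left(-17\right)\right)}{3} = - \frac{\left(-3\right) \frac{17}{3}}{3} = \left(- \frac{1}{3}\right) \left(-17\right) = \frac{17}{3} \approx 5.6667$)
$\left(-417 + 351\right) n = \left(-417 + 351\right) \frac{17}{3} = \left(-66\right) \frac{17}{3} = -374$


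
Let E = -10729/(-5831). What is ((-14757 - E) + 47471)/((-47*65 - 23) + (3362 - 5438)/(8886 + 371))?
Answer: -588574269495/55385018794 ≈ -10.627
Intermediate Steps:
E = 10729/5831 (E = -10729*(-1/5831) = 10729/5831 ≈ 1.8400)
((-14757 - E) + 47471)/((-47*65 - 23) + (3362 - 5438)/(8886 + 371)) = ((-14757 - 1*10729/5831) + 47471)/((-47*65 - 23) + (3362 - 5438)/(8886 + 371)) = ((-14757 - 10729/5831) + 47471)/((-3055 - 23) - 2076/9257) = (-86058796/5831 + 47471)/(-3078 - 2076*1/9257) = 190744605/(5831*(-3078 - 2076/9257)) = 190744605/(5831*(-28495122/9257)) = (190744605/5831)*(-9257/28495122) = -588574269495/55385018794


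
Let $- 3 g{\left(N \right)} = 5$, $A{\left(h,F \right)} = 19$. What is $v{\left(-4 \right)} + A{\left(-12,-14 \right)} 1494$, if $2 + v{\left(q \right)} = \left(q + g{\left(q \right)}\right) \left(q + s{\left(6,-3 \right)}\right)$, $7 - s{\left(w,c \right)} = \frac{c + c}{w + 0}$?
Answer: $\frac{85084}{3} \approx 28361.0$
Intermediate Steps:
$g{\left(N \right)} = - \frac{5}{3}$ ($g{\left(N \right)} = \left(- \frac{1}{3}\right) 5 = - \frac{5}{3}$)
$s{\left(w,c \right)} = 7 - \frac{2 c}{w}$ ($s{\left(w,c \right)} = 7 - \frac{c + c}{w + 0} = 7 - \frac{2 c}{w}$)
$v{\left(q \right)} = -2 + \left(8 + q\right) \left(- \frac{5}{3} + q\right)$ ($v{\left(q \right)} = -2 + \left(q - \frac{5}{3}\right) \left(q + \left(7 - - \frac{6}{6}\right)\right) = -2 + \left(- \frac{5}{3} + q\right) \left(q + \left(7 - \left(-6\right) \frac{1}{6}\right)\right) = -2 + \left(- \frac{5}{3} + q\right) \left(q + \left(7 + 1\right)\right) = -2 + \left(- \frac{5}{3} + q\right) \left(q + 8\right) = -2 + \left(- \frac{5}{3} + q\right) \left(8 + q\right) = -2 + \left(8 + q\right) \left(- \frac{5}{3} + q\right)$)
$v{\left(-4 \right)} + A{\left(-12,-14 \right)} 1494 = \left(- \frac{46}{3} + \left(-4\right)^{2} + \frac{19}{3} \left(-4\right)\right) + 19 \cdot 1494 = \left(- \frac{46}{3} + 16 - \frac{76}{3}\right) + 28386 = - \frac{74}{3} + 28386 = \frac{85084}{3}$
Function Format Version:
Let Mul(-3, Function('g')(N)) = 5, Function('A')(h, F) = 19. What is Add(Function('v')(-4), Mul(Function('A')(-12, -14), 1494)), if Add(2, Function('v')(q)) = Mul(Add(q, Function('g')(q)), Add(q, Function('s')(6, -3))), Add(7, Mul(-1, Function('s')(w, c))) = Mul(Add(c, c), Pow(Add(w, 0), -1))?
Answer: Rational(85084, 3) ≈ 28361.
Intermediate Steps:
Function('g')(N) = Rational(-5, 3) (Function('g')(N) = Mul(Rational(-1, 3), 5) = Rational(-5, 3))
Function('s')(w, c) = Add(7, Mul(-2, c, Pow(w, -1))) (Function('s')(w, c) = Add(7, Mul(-1, Mul(Add(c, c), Pow(Add(w, 0), -1)))) = Add(7, Mul(-1, Mul(Mul(2, c), Pow(w, -1)))) = Add(7, Mul(-1, Mul(2, c, Pow(w, -1)))) = Add(7, Mul(-2, c, Pow(w, -1))))
Function('v')(q) = Add(-2, Mul(Add(8, q), Add(Rational(-5, 3), q))) (Function('v')(q) = Add(-2, Mul(Add(q, Rational(-5, 3)), Add(q, Add(7, Mul(-2, -3, Pow(6, -1)))))) = Add(-2, Mul(Add(Rational(-5, 3), q), Add(q, Add(7, Mul(-2, -3, Rational(1, 6)))))) = Add(-2, Mul(Add(Rational(-5, 3), q), Add(q, Add(7, 1)))) = Add(-2, Mul(Add(Rational(-5, 3), q), Add(q, 8))) = Add(-2, Mul(Add(Rational(-5, 3), q), Add(8, q))) = Add(-2, Mul(Add(8, q), Add(Rational(-5, 3), q))))
Add(Function('v')(-4), Mul(Function('A')(-12, -14), 1494)) = Add(Add(Rational(-46, 3), Pow(-4, 2), Mul(Rational(19, 3), -4)), Mul(19, 1494)) = Add(Add(Rational(-46, 3), 16, Rational(-76, 3)), 28386) = Add(Rational(-74, 3), 28386) = Rational(85084, 3)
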